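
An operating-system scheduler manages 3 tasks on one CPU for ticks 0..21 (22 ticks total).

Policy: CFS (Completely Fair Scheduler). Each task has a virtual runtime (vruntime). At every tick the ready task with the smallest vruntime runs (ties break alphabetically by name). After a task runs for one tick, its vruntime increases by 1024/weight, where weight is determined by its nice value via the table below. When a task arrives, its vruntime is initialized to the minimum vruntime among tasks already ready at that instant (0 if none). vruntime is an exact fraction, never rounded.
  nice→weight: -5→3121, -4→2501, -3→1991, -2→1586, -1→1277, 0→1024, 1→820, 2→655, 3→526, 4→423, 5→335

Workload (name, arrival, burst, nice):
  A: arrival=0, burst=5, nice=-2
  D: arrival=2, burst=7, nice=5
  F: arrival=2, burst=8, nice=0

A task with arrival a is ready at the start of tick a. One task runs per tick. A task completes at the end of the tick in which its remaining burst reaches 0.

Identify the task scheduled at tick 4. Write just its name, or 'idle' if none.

t=0: vr[A=0] → run A
t=1: vr[A=512/793] → run A
t=2: vr[A=1024/793 D=1024/793 F=1024/793] → run A
t=3: vr[A=1536/793 D=1024/793 F=1024/793] → run D
t=4: vr[A=1536/793 D=1155072/265655 F=1024/793] → run F
t=5: vr[A=1536/793 D=1155072/265655 F=1817/793] → run A
t=6: vr[A=2048/793 D=1155072/265655 F=1817/793] → run F
t=7: vr[A=2048/793 D=1155072/265655 F=2610/793] → run A
t=8: vr[D=1155072/265655 F=2610/793] → run F
t=9: vr[D=1155072/265655 F=3403/793] → run F
t=10: vr[D=1155072/265655 F=4196/793] → run D
t=11: vr[D=1967104/265655 F=4196/793] → run F
t=12: vr[D=1967104/265655 F=4989/793] → run F
t=13: vr[D=1967104/265655 F=5782/793] → run F
t=14: vr[D=1967104/265655 F=6575/793] → run D
t=15: vr[D=2779136/265655 F=6575/793] → run F
t=16: vr[D=2779136/265655] → run D
t=17: vr[D=3591168/265655] → run D
t=18: vr[D=880640/53131] → run D
t=19: vr[D=5215232/265655] → run D
t=20: (idle)
t=21: (idle)

running at tick 4 = F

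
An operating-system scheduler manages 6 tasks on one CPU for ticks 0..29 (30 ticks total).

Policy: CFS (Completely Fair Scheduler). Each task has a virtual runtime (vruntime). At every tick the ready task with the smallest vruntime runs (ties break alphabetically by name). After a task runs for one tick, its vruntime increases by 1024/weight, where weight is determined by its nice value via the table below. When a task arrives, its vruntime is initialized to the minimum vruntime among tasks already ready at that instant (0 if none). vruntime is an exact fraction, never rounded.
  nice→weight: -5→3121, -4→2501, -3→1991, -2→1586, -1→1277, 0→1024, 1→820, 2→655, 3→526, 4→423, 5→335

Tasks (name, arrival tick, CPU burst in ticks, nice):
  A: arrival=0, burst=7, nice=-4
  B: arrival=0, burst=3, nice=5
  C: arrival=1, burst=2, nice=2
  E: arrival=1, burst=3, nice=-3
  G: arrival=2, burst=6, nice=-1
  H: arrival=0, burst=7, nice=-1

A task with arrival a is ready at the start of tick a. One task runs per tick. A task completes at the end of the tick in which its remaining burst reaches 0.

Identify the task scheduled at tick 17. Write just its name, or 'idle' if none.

running at tick 17 = A

t=0: vr[A=0 B=0 H=0] → run A
t=1: vr[A=1024/2501 B=0 C=0 E=0 H=0] → run B
t=2: vr[A=1024/2501 B=1024/335 C=0 E=0 G=0 H=0] → run C
t=3: vr[A=1024/2501 B=1024/335 C=1024/655 E=0 G=0 H=0] → run E
t=4: vr[A=1024/2501 B=1024/335 C=1024/655 E=1024/1991 G=0 H=0] → run G
t=5: vr[A=1024/2501 B=1024/335 C=1024/655 E=1024/1991 G=1024/1277 H=0] → run H
t=6: vr[A=1024/2501 B=1024/335 C=1024/655 E=1024/1991 G=1024/1277 H=1024/1277] → run A
t=7: vr[A=2048/2501 B=1024/335 C=1024/655 E=1024/1991 G=1024/1277 H=1024/1277] → run E
t=8: vr[A=2048/2501 B=1024/335 C=1024/655 E=2048/1991 G=1024/1277 H=1024/1277] → run G
t=9: vr[A=2048/2501 B=1024/335 C=1024/655 E=2048/1991 G=2048/1277 H=1024/1277] → run H
t=10: vr[A=2048/2501 B=1024/335 C=1024/655 E=2048/1991 G=2048/1277 H=2048/1277] → run A
t=11: vr[A=3072/2501 B=1024/335 C=1024/655 E=2048/1991 G=2048/1277 H=2048/1277] → run E
t=12: vr[A=3072/2501 B=1024/335 C=1024/655 G=2048/1277 H=2048/1277] → run A
t=13: vr[A=4096/2501 B=1024/335 C=1024/655 G=2048/1277 H=2048/1277] → run C
t=14: vr[A=4096/2501 B=1024/335 G=2048/1277 H=2048/1277] → run G
t=15: vr[A=4096/2501 B=1024/335 G=3072/1277 H=2048/1277] → run H
t=16: vr[A=4096/2501 B=1024/335 G=3072/1277 H=3072/1277] → run A
t=17: vr[A=5120/2501 B=1024/335 G=3072/1277 H=3072/1277] → run A
t=18: vr[A=6144/2501 B=1024/335 G=3072/1277 H=3072/1277] → run G
t=19: vr[A=6144/2501 B=1024/335 G=4096/1277 H=3072/1277] → run H
t=20: vr[A=6144/2501 B=1024/335 G=4096/1277 H=4096/1277] → run A
t=21: vr[B=1024/335 G=4096/1277 H=4096/1277] → run B
t=22: vr[B=2048/335 G=4096/1277 H=4096/1277] → run G
t=23: vr[B=2048/335 G=5120/1277 H=4096/1277] → run H
t=24: vr[B=2048/335 G=5120/1277 H=5120/1277] → run G
t=25: vr[B=2048/335 H=5120/1277] → run H
t=26: vr[B=2048/335 H=6144/1277] → run H
t=27: vr[B=2048/335] → run B
t=28: (idle)
t=29: (idle)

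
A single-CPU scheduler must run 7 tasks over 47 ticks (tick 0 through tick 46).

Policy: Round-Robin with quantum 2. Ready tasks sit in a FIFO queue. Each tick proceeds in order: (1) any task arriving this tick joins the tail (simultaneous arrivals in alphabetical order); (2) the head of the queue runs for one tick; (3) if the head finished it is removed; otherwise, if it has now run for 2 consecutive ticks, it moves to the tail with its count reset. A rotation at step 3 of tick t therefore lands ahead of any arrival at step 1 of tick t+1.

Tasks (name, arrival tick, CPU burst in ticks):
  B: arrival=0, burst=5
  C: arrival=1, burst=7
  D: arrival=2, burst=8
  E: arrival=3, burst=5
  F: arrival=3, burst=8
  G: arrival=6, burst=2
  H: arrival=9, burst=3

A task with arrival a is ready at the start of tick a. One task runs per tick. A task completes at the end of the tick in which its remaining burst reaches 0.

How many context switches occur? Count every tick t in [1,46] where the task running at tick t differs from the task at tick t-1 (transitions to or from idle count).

t=0: queue=[B] q_used=0 → run B
t=1: queue=[B,C] q_used=1 → run B
t=2: queue=[C,B,D] q_used=0 → run C
t=3: queue=[C,B,D,E,F] q_used=1 → run C
t=4: queue=[B,D,E,F,C] q_used=0 → run B
t=5: queue=[B,D,E,F,C] q_used=1 → run B
t=6: queue=[D,E,F,C,B,G] q_used=0 → run D
t=7: queue=[D,E,F,C,B,G] q_used=1 → run D
t=8: queue=[E,F,C,B,G,D] q_used=0 → run E
t=9: queue=[E,F,C,B,G,D,H] q_used=1 → run E
t=10: queue=[F,C,B,G,D,H,E] q_used=0 → run F
t=11: queue=[F,C,B,G,D,H,E] q_used=1 → run F
t=12: queue=[C,B,G,D,H,E,F] q_used=0 → run C
t=13: queue=[C,B,G,D,H,E,F] q_used=1 → run C
t=14: queue=[B,G,D,H,E,F,C] q_used=0 → run B
t=15: queue=[G,D,H,E,F,C] q_used=0 → run G
t=16: queue=[G,D,H,E,F,C] q_used=1 → run G
t=17: queue=[D,H,E,F,C] q_used=0 → run D
t=18: queue=[D,H,E,F,C] q_used=1 → run D
t=19: queue=[H,E,F,C,D] q_used=0 → run H
t=20: queue=[H,E,F,C,D] q_used=1 → run H
t=21: queue=[E,F,C,D,H] q_used=0 → run E
t=22: queue=[E,F,C,D,H] q_used=1 → run E
t=23: queue=[F,C,D,H,E] q_used=0 → run F
t=24: queue=[F,C,D,H,E] q_used=1 → run F
t=25: queue=[C,D,H,E,F] q_used=0 → run C
t=26: queue=[C,D,H,E,F] q_used=1 → run C
t=27: queue=[D,H,E,F,C] q_used=0 → run D
t=28: queue=[D,H,E,F,C] q_used=1 → run D
t=29: queue=[H,E,F,C,D] q_used=0 → run H
t=30: queue=[E,F,C,D] q_used=0 → run E
t=31: queue=[F,C,D] q_used=0 → run F
t=32: queue=[F,C,D] q_used=1 → run F
t=33: queue=[C,D,F] q_used=0 → run C
t=34: queue=[D,F] q_used=0 → run D
t=35: queue=[D,F] q_used=1 → run D
t=36: queue=[F] q_used=0 → run F
t=37: queue=[F] q_used=1 → run F
t=38: (idle)
t=39: (idle)
t=40: (idle)
t=41: (idle)
t=42: (idle)
t=43: (idle)
t=44: (idle)
t=45: (idle)
t=46: (idle)

context switches = 21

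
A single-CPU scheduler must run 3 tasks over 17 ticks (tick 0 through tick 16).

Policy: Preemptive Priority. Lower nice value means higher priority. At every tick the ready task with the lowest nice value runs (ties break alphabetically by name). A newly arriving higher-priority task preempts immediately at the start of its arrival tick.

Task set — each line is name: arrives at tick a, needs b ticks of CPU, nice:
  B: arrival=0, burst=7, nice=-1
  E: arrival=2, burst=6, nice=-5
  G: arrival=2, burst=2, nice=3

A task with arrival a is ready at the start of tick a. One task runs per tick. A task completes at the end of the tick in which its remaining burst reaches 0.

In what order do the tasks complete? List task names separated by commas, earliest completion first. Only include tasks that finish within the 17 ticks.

completion order = E, B, G

t=0: ready={B} → run B
t=1: ready={B} → run B
t=2: ready={B,E,G} → run E
t=3: ready={B,E,G} → run E
t=4: ready={B,E,G} → run E
t=5: ready={B,E,G} → run E
t=6: ready={B,E,G} → run E
t=7: ready={B,E,G} → run E
t=8: ready={B,G} → run B
t=9: ready={B,G} → run B
t=10: ready={B,G} → run B
t=11: ready={B,G} → run B
t=12: ready={B,G} → run B
t=13: ready={G} → run G
t=14: ready={G} → run G
t=15: (idle)
t=16: (idle)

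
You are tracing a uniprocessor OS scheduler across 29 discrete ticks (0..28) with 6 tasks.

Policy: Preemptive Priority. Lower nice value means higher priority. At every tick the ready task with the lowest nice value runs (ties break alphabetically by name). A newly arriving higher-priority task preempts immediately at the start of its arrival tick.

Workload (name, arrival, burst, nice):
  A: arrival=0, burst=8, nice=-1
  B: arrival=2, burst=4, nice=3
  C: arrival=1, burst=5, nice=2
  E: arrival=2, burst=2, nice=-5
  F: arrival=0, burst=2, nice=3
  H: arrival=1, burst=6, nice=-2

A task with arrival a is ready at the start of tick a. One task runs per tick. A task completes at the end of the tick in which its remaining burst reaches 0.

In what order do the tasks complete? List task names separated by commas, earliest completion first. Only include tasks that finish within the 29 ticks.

t=0: ready={A,F} → run A
t=1: ready={A,C,F,H} → run H
t=2: ready={A,B,C,E,F,H} → run E
t=3: ready={A,B,C,E,F,H} → run E
t=4: ready={A,B,C,F,H} → run H
t=5: ready={A,B,C,F,H} → run H
t=6: ready={A,B,C,F,H} → run H
t=7: ready={A,B,C,F,H} → run H
t=8: ready={A,B,C,F,H} → run H
t=9: ready={A,B,C,F} → run A
t=10: ready={A,B,C,F} → run A
t=11: ready={A,B,C,F} → run A
t=12: ready={A,B,C,F} → run A
t=13: ready={A,B,C,F} → run A
t=14: ready={A,B,C,F} → run A
t=15: ready={A,B,C,F} → run A
t=16: ready={B,C,F} → run C
t=17: ready={B,C,F} → run C
t=18: ready={B,C,F} → run C
t=19: ready={B,C,F} → run C
t=20: ready={B,C,F} → run C
t=21: ready={B,F} → run B
t=22: ready={B,F} → run B
t=23: ready={B,F} → run B
t=24: ready={B,F} → run B
t=25: ready={F} → run F
t=26: ready={F} → run F
t=27: (idle)
t=28: (idle)

completion order = E, H, A, C, B, F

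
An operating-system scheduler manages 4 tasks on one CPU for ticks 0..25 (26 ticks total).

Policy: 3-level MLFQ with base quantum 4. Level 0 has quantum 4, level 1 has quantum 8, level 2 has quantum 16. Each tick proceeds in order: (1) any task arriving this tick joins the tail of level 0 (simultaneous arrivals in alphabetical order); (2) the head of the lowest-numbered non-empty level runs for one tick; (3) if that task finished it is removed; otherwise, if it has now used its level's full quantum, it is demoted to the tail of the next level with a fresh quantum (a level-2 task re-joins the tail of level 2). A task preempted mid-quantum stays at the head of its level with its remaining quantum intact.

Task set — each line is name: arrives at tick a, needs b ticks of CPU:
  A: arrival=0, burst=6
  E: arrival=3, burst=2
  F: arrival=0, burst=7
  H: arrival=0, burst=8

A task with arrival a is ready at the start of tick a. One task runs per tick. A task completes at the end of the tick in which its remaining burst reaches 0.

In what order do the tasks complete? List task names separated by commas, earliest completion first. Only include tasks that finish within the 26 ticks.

t=0: L0/L1/L2 = AFH/-/- → run A
t=1: L0/L1/L2 = AFH/-/- → run A
t=2: L0/L1/L2 = AFH/-/- → run A
t=3: L0/L1/L2 = AFHE/-/- → run A
t=4: L0/L1/L2 = FHE/A/- → run F
t=5: L0/L1/L2 = FHE/A/- → run F
t=6: L0/L1/L2 = FHE/A/- → run F
t=7: L0/L1/L2 = FHE/A/- → run F
t=8: L0/L1/L2 = HE/AF/- → run H
t=9: L0/L1/L2 = HE/AF/- → run H
t=10: L0/L1/L2 = HE/AF/- → run H
t=11: L0/L1/L2 = HE/AF/- → run H
t=12: L0/L1/L2 = E/AFH/- → run E
t=13: L0/L1/L2 = E/AFH/- → run E
t=14: L0/L1/L2 = -/AFH/- → run A
t=15: L0/L1/L2 = -/AFH/- → run A
t=16: L0/L1/L2 = -/FH/- → run F
t=17: L0/L1/L2 = -/FH/- → run F
t=18: L0/L1/L2 = -/FH/- → run F
t=19: L0/L1/L2 = -/H/- → run H
t=20: L0/L1/L2 = -/H/- → run H
t=21: L0/L1/L2 = -/H/- → run H
t=22: L0/L1/L2 = -/H/- → run H
t=23: (idle)
t=24: (idle)
t=25: (idle)

completion order = E, A, F, H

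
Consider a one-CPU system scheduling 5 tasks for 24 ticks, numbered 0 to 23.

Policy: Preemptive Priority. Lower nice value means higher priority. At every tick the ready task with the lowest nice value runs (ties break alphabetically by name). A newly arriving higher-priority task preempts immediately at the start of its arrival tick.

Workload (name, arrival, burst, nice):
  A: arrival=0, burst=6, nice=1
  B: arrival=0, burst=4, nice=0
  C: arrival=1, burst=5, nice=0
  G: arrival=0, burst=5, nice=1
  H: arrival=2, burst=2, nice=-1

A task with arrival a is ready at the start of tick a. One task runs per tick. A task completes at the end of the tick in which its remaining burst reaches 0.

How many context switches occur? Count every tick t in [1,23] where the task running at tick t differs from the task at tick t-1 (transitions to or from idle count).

t=0: ready={A,B,G} → run B
t=1: ready={A,B,C,G} → run B
t=2: ready={A,B,C,G,H} → run H
t=3: ready={A,B,C,G,H} → run H
t=4: ready={A,B,C,G} → run B
t=5: ready={A,B,C,G} → run B
t=6: ready={A,C,G} → run C
t=7: ready={A,C,G} → run C
t=8: ready={A,C,G} → run C
t=9: ready={A,C,G} → run C
t=10: ready={A,C,G} → run C
t=11: ready={A,G} → run A
t=12: ready={A,G} → run A
t=13: ready={A,G} → run A
t=14: ready={A,G} → run A
t=15: ready={A,G} → run A
t=16: ready={A,G} → run A
t=17: ready={G} → run G
t=18: ready={G} → run G
t=19: ready={G} → run G
t=20: ready={G} → run G
t=21: ready={G} → run G
t=22: (idle)
t=23: (idle)

context switches = 6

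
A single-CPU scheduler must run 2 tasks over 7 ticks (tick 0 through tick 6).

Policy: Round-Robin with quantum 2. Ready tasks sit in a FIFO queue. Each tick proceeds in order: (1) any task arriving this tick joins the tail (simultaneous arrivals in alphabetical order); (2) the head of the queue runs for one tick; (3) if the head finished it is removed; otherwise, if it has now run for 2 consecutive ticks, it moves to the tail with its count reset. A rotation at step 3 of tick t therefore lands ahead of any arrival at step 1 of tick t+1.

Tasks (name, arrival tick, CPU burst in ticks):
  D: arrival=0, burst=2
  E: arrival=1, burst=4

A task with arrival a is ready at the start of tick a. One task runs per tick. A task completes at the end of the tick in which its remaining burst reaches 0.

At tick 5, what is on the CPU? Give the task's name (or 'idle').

running at tick 5 = E

t=0: queue=[D] q_used=0 → run D
t=1: queue=[D,E] q_used=1 → run D
t=2: queue=[E] q_used=0 → run E
t=3: queue=[E] q_used=1 → run E
t=4: queue=[E] q_used=0 → run E
t=5: queue=[E] q_used=1 → run E
t=6: (idle)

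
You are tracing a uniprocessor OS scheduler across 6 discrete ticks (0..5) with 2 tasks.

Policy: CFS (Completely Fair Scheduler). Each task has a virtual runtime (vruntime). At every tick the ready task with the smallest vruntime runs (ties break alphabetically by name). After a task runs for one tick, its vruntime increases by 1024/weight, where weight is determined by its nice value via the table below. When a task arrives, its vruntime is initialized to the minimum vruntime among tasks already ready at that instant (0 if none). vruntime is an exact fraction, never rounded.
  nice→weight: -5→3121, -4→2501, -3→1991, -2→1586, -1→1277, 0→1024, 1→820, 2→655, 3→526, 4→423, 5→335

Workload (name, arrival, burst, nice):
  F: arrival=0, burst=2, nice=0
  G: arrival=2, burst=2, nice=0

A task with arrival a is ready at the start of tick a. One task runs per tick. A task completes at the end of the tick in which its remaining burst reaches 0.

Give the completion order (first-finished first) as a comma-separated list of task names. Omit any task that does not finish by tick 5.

t=0: vr[F=0] → run F
t=1: vr[F=1] → run F
t=2: vr[G=0] → run G
t=3: vr[G=1] → run G
t=4: (idle)
t=5: (idle)

completion order = F, G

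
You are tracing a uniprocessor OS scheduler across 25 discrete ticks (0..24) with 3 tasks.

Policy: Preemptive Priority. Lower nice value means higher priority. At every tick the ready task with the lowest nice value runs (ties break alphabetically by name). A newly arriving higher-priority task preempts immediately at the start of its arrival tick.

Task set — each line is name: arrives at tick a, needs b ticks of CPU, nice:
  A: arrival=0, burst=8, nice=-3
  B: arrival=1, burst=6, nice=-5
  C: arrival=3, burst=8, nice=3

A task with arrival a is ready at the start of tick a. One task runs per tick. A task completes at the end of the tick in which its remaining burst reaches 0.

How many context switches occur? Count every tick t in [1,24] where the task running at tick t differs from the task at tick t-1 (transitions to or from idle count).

t=0: ready={A} → run A
t=1: ready={A,B} → run B
t=2: ready={A,B} → run B
t=3: ready={A,B,C} → run B
t=4: ready={A,B,C} → run B
t=5: ready={A,B,C} → run B
t=6: ready={A,B,C} → run B
t=7: ready={A,C} → run A
t=8: ready={A,C} → run A
t=9: ready={A,C} → run A
t=10: ready={A,C} → run A
t=11: ready={A,C} → run A
t=12: ready={A,C} → run A
t=13: ready={A,C} → run A
t=14: ready={C} → run C
t=15: ready={C} → run C
t=16: ready={C} → run C
t=17: ready={C} → run C
t=18: ready={C} → run C
t=19: ready={C} → run C
t=20: ready={C} → run C
t=21: ready={C} → run C
t=22: (idle)
t=23: (idle)
t=24: (idle)

context switches = 4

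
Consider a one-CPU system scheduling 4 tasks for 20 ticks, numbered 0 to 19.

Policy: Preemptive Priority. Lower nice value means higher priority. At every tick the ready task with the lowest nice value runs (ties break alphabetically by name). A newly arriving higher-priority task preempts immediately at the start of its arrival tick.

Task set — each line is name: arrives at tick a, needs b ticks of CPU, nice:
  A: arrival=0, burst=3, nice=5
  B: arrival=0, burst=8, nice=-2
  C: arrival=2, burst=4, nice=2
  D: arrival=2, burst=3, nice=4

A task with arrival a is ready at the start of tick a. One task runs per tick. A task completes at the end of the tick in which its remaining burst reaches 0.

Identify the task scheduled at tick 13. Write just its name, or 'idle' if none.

running at tick 13 = D

t=0: ready={A,B} → run B
t=1: ready={A,B} → run B
t=2: ready={A,B,C,D} → run B
t=3: ready={A,B,C,D} → run B
t=4: ready={A,B,C,D} → run B
t=5: ready={A,B,C,D} → run B
t=6: ready={A,B,C,D} → run B
t=7: ready={A,B,C,D} → run B
t=8: ready={A,C,D} → run C
t=9: ready={A,C,D} → run C
t=10: ready={A,C,D} → run C
t=11: ready={A,C,D} → run C
t=12: ready={A,D} → run D
t=13: ready={A,D} → run D
t=14: ready={A,D} → run D
t=15: ready={A} → run A
t=16: ready={A} → run A
t=17: ready={A} → run A
t=18: (idle)
t=19: (idle)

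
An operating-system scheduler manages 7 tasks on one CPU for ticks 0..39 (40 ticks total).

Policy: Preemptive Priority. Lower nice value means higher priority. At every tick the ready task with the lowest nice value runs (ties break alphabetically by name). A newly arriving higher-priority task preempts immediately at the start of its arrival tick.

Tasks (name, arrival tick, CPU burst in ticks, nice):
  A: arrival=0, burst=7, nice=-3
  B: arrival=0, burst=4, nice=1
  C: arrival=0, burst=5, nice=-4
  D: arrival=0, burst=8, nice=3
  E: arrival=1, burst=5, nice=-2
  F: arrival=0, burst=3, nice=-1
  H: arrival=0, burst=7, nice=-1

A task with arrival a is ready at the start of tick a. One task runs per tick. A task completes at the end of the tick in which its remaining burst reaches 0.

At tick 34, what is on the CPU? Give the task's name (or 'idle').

t=0: ready={A,B,C,D,F,H} → run C
t=1: ready={A,B,C,D,E,F,H} → run C
t=2: ready={A,B,C,D,E,F,H} → run C
t=3: ready={A,B,C,D,E,F,H} → run C
t=4: ready={A,B,C,D,E,F,H} → run C
t=5: ready={A,B,D,E,F,H} → run A
t=6: ready={A,B,D,E,F,H} → run A
t=7: ready={A,B,D,E,F,H} → run A
t=8: ready={A,B,D,E,F,H} → run A
t=9: ready={A,B,D,E,F,H} → run A
t=10: ready={A,B,D,E,F,H} → run A
t=11: ready={A,B,D,E,F,H} → run A
t=12: ready={B,D,E,F,H} → run E
t=13: ready={B,D,E,F,H} → run E
t=14: ready={B,D,E,F,H} → run E
t=15: ready={B,D,E,F,H} → run E
t=16: ready={B,D,E,F,H} → run E
t=17: ready={B,D,F,H} → run F
t=18: ready={B,D,F,H} → run F
t=19: ready={B,D,F,H} → run F
t=20: ready={B,D,H} → run H
t=21: ready={B,D,H} → run H
t=22: ready={B,D,H} → run H
t=23: ready={B,D,H} → run H
t=24: ready={B,D,H} → run H
t=25: ready={B,D,H} → run H
t=26: ready={B,D,H} → run H
t=27: ready={B,D} → run B
t=28: ready={B,D} → run B
t=29: ready={B,D} → run B
t=30: ready={B,D} → run B
t=31: ready={D} → run D
t=32: ready={D} → run D
t=33: ready={D} → run D
t=34: ready={D} → run D
t=35: ready={D} → run D
t=36: ready={D} → run D
t=37: ready={D} → run D
t=38: ready={D} → run D
t=39: (idle)

running at tick 34 = D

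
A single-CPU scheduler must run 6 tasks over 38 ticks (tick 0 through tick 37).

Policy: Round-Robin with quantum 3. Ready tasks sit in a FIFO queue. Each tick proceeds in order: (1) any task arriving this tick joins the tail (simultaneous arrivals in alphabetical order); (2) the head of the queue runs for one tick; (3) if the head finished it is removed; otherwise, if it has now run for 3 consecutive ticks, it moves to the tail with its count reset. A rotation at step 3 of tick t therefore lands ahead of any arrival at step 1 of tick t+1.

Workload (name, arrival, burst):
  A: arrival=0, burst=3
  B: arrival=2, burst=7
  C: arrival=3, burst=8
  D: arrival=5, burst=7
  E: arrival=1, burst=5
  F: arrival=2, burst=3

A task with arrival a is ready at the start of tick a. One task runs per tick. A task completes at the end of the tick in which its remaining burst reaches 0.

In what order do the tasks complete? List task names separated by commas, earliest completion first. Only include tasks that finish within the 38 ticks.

t=0: queue=[A] q_used=0 → run A
t=1: queue=[A,E] q_used=1 → run A
t=2: queue=[A,E,B,F] q_used=2 → run A
t=3: queue=[E,B,F,C] q_used=0 → run E
t=4: queue=[E,B,F,C] q_used=1 → run E
t=5: queue=[E,B,F,C,D] q_used=2 → run E
t=6: queue=[B,F,C,D,E] q_used=0 → run B
t=7: queue=[B,F,C,D,E] q_used=1 → run B
t=8: queue=[B,F,C,D,E] q_used=2 → run B
t=9: queue=[F,C,D,E,B] q_used=0 → run F
t=10: queue=[F,C,D,E,B] q_used=1 → run F
t=11: queue=[F,C,D,E,B] q_used=2 → run F
t=12: queue=[C,D,E,B] q_used=0 → run C
t=13: queue=[C,D,E,B] q_used=1 → run C
t=14: queue=[C,D,E,B] q_used=2 → run C
t=15: queue=[D,E,B,C] q_used=0 → run D
t=16: queue=[D,E,B,C] q_used=1 → run D
t=17: queue=[D,E,B,C] q_used=2 → run D
t=18: queue=[E,B,C,D] q_used=0 → run E
t=19: queue=[E,B,C,D] q_used=1 → run E
t=20: queue=[B,C,D] q_used=0 → run B
t=21: queue=[B,C,D] q_used=1 → run B
t=22: queue=[B,C,D] q_used=2 → run B
t=23: queue=[C,D,B] q_used=0 → run C
t=24: queue=[C,D,B] q_used=1 → run C
t=25: queue=[C,D,B] q_used=2 → run C
t=26: queue=[D,B,C] q_used=0 → run D
t=27: queue=[D,B,C] q_used=1 → run D
t=28: queue=[D,B,C] q_used=2 → run D
t=29: queue=[B,C,D] q_used=0 → run B
t=30: queue=[C,D] q_used=0 → run C
t=31: queue=[C,D] q_used=1 → run C
t=32: queue=[D] q_used=0 → run D
t=33: (idle)
t=34: (idle)
t=35: (idle)
t=36: (idle)
t=37: (idle)

completion order = A, F, E, B, C, D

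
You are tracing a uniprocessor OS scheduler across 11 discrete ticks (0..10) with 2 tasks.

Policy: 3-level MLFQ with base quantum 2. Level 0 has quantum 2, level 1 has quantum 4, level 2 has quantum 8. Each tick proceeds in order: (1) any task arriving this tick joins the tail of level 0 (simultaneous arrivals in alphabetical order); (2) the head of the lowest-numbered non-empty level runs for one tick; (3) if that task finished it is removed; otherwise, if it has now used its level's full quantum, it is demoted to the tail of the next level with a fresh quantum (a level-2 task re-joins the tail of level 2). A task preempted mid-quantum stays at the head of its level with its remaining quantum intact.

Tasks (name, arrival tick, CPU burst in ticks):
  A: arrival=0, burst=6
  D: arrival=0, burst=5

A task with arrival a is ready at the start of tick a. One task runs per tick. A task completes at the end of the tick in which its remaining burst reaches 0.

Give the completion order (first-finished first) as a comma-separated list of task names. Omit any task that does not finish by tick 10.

completion order = A, D

t=0: L0/L1/L2 = AD/-/- → run A
t=1: L0/L1/L2 = AD/-/- → run A
t=2: L0/L1/L2 = D/A/- → run D
t=3: L0/L1/L2 = D/A/- → run D
t=4: L0/L1/L2 = -/AD/- → run A
t=5: L0/L1/L2 = -/AD/- → run A
t=6: L0/L1/L2 = -/AD/- → run A
t=7: L0/L1/L2 = -/AD/- → run A
t=8: L0/L1/L2 = -/D/- → run D
t=9: L0/L1/L2 = -/D/- → run D
t=10: L0/L1/L2 = -/D/- → run D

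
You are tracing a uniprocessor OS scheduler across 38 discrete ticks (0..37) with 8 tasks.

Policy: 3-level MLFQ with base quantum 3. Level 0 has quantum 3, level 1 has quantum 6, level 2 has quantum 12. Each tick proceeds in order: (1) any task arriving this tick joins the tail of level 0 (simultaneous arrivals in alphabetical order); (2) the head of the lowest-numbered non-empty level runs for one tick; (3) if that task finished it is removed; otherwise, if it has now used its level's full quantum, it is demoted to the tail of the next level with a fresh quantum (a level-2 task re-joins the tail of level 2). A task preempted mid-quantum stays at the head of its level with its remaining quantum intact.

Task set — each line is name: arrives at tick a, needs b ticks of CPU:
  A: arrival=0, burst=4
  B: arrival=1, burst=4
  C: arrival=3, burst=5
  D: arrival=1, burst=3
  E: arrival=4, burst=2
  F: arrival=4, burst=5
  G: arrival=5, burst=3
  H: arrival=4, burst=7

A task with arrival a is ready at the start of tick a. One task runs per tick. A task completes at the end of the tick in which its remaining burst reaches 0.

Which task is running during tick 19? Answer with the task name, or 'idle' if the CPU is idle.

t=0: L0/L1/L2 = A/-/- → run A
t=1: L0/L1/L2 = ABD/-/- → run A
t=2: L0/L1/L2 = ABD/-/- → run A
t=3: L0/L1/L2 = BDC/A/- → run B
t=4: L0/L1/L2 = BDCEFH/A/- → run B
t=5: L0/L1/L2 = BDCEFHG/A/- → run B
t=6: L0/L1/L2 = DCEFHG/AB/- → run D
t=7: L0/L1/L2 = DCEFHG/AB/- → run D
t=8: L0/L1/L2 = DCEFHG/AB/- → run D
t=9: L0/L1/L2 = CEFHG/AB/- → run C
t=10: L0/L1/L2 = CEFHG/AB/- → run C
t=11: L0/L1/L2 = CEFHG/AB/- → run C
t=12: L0/L1/L2 = EFHG/ABC/- → run E
t=13: L0/L1/L2 = EFHG/ABC/- → run E
t=14: L0/L1/L2 = FHG/ABC/- → run F
t=15: L0/L1/L2 = FHG/ABC/- → run F
t=16: L0/L1/L2 = FHG/ABC/- → run F
t=17: L0/L1/L2 = HG/ABCF/- → run H
t=18: L0/L1/L2 = HG/ABCF/- → run H
t=19: L0/L1/L2 = HG/ABCF/- → run H
t=20: L0/L1/L2 = G/ABCFH/- → run G
t=21: L0/L1/L2 = G/ABCFH/- → run G
t=22: L0/L1/L2 = G/ABCFH/- → run G
t=23: L0/L1/L2 = -/ABCFH/- → run A
t=24: L0/L1/L2 = -/BCFH/- → run B
t=25: L0/L1/L2 = -/CFH/- → run C
t=26: L0/L1/L2 = -/CFH/- → run C
t=27: L0/L1/L2 = -/FH/- → run F
t=28: L0/L1/L2 = -/FH/- → run F
t=29: L0/L1/L2 = -/H/- → run H
t=30: L0/L1/L2 = -/H/- → run H
t=31: L0/L1/L2 = -/H/- → run H
t=32: L0/L1/L2 = -/H/- → run H
t=33: (idle)
t=34: (idle)
t=35: (idle)
t=36: (idle)
t=37: (idle)

running at tick 19 = H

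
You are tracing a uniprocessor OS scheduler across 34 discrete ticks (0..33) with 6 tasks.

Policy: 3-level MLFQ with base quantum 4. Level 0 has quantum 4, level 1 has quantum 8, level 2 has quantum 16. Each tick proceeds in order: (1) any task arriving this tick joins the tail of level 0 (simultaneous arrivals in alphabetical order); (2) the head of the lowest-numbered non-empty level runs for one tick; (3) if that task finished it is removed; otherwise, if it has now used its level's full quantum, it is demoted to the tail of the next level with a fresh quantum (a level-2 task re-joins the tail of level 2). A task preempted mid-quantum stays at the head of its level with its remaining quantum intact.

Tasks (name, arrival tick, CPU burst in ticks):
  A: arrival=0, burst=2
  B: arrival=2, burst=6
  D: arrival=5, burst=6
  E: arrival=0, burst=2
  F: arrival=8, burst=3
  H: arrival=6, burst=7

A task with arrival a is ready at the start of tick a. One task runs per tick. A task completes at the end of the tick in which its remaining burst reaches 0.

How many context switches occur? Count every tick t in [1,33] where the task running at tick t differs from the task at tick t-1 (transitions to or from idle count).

context switches = 9

t=0: L0/L1/L2 = AE/-/- → run A
t=1: L0/L1/L2 = AE/-/- → run A
t=2: L0/L1/L2 = EB/-/- → run E
t=3: L0/L1/L2 = EB/-/- → run E
t=4: L0/L1/L2 = B/-/- → run B
t=5: L0/L1/L2 = BD/-/- → run B
t=6: L0/L1/L2 = BDH/-/- → run B
t=7: L0/L1/L2 = BDH/-/- → run B
t=8: L0/L1/L2 = DHF/B/- → run D
t=9: L0/L1/L2 = DHF/B/- → run D
t=10: L0/L1/L2 = DHF/B/- → run D
t=11: L0/L1/L2 = DHF/B/- → run D
t=12: L0/L1/L2 = HF/BD/- → run H
t=13: L0/L1/L2 = HF/BD/- → run H
t=14: L0/L1/L2 = HF/BD/- → run H
t=15: L0/L1/L2 = HF/BD/- → run H
t=16: L0/L1/L2 = F/BDH/- → run F
t=17: L0/L1/L2 = F/BDH/- → run F
t=18: L0/L1/L2 = F/BDH/- → run F
t=19: L0/L1/L2 = -/BDH/- → run B
t=20: L0/L1/L2 = -/BDH/- → run B
t=21: L0/L1/L2 = -/DH/- → run D
t=22: L0/L1/L2 = -/DH/- → run D
t=23: L0/L1/L2 = -/H/- → run H
t=24: L0/L1/L2 = -/H/- → run H
t=25: L0/L1/L2 = -/H/- → run H
t=26: (idle)
t=27: (idle)
t=28: (idle)
t=29: (idle)
t=30: (idle)
t=31: (idle)
t=32: (idle)
t=33: (idle)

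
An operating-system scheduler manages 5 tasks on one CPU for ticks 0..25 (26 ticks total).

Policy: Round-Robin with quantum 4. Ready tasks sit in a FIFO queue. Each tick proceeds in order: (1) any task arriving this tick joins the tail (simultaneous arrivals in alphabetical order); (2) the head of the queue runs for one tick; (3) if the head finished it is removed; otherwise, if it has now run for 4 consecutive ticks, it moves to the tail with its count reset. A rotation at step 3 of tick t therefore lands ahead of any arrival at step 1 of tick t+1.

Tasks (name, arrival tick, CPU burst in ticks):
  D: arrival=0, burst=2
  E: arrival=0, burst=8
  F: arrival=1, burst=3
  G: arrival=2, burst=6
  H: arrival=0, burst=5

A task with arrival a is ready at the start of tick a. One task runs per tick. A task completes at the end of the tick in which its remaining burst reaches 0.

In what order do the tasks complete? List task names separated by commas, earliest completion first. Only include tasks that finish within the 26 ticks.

completion order = D, F, E, H, G

t=0: queue=[D,E,H] q_used=0 → run D
t=1: queue=[D,E,H,F] q_used=1 → run D
t=2: queue=[E,H,F,G] q_used=0 → run E
t=3: queue=[E,H,F,G] q_used=1 → run E
t=4: queue=[E,H,F,G] q_used=2 → run E
t=5: queue=[E,H,F,G] q_used=3 → run E
t=6: queue=[H,F,G,E] q_used=0 → run H
t=7: queue=[H,F,G,E] q_used=1 → run H
t=8: queue=[H,F,G,E] q_used=2 → run H
t=9: queue=[H,F,G,E] q_used=3 → run H
t=10: queue=[F,G,E,H] q_used=0 → run F
t=11: queue=[F,G,E,H] q_used=1 → run F
t=12: queue=[F,G,E,H] q_used=2 → run F
t=13: queue=[G,E,H] q_used=0 → run G
t=14: queue=[G,E,H] q_used=1 → run G
t=15: queue=[G,E,H] q_used=2 → run G
t=16: queue=[G,E,H] q_used=3 → run G
t=17: queue=[E,H,G] q_used=0 → run E
t=18: queue=[E,H,G] q_used=1 → run E
t=19: queue=[E,H,G] q_used=2 → run E
t=20: queue=[E,H,G] q_used=3 → run E
t=21: queue=[H,G] q_used=0 → run H
t=22: queue=[G] q_used=0 → run G
t=23: queue=[G] q_used=1 → run G
t=24: (idle)
t=25: (idle)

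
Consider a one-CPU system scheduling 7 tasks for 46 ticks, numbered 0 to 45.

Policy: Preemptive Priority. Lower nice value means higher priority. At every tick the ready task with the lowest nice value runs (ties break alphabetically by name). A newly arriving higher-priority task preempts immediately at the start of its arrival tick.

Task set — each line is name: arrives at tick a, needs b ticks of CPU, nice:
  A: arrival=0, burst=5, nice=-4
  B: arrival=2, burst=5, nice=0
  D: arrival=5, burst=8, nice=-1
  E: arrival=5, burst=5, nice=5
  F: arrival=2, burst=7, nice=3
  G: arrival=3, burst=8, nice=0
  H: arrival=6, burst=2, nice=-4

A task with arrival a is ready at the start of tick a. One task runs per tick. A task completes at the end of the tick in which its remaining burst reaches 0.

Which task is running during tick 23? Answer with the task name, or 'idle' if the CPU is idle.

running at tick 23 = G

t=0: ready={A} → run A
t=1: ready={A} → run A
t=2: ready={A,B,F} → run A
t=3: ready={A,B,F,G} → run A
t=4: ready={A,B,F,G} → run A
t=5: ready={B,D,E,F,G} → run D
t=6: ready={B,D,E,F,G,H} → run H
t=7: ready={B,D,E,F,G,H} → run H
t=8: ready={B,D,E,F,G} → run D
t=9: ready={B,D,E,F,G} → run D
t=10: ready={B,D,E,F,G} → run D
t=11: ready={B,D,E,F,G} → run D
t=12: ready={B,D,E,F,G} → run D
t=13: ready={B,D,E,F,G} → run D
t=14: ready={B,D,E,F,G} → run D
t=15: ready={B,E,F,G} → run B
t=16: ready={B,E,F,G} → run B
t=17: ready={B,E,F,G} → run B
t=18: ready={B,E,F,G} → run B
t=19: ready={B,E,F,G} → run B
t=20: ready={E,F,G} → run G
t=21: ready={E,F,G} → run G
t=22: ready={E,F,G} → run G
t=23: ready={E,F,G} → run G
t=24: ready={E,F,G} → run G
t=25: ready={E,F,G} → run G
t=26: ready={E,F,G} → run G
t=27: ready={E,F,G} → run G
t=28: ready={E,F} → run F
t=29: ready={E,F} → run F
t=30: ready={E,F} → run F
t=31: ready={E,F} → run F
t=32: ready={E,F} → run F
t=33: ready={E,F} → run F
t=34: ready={E,F} → run F
t=35: ready={E} → run E
t=36: ready={E} → run E
t=37: ready={E} → run E
t=38: ready={E} → run E
t=39: ready={E} → run E
t=40: (idle)
t=41: (idle)
t=42: (idle)
t=43: (idle)
t=44: (idle)
t=45: (idle)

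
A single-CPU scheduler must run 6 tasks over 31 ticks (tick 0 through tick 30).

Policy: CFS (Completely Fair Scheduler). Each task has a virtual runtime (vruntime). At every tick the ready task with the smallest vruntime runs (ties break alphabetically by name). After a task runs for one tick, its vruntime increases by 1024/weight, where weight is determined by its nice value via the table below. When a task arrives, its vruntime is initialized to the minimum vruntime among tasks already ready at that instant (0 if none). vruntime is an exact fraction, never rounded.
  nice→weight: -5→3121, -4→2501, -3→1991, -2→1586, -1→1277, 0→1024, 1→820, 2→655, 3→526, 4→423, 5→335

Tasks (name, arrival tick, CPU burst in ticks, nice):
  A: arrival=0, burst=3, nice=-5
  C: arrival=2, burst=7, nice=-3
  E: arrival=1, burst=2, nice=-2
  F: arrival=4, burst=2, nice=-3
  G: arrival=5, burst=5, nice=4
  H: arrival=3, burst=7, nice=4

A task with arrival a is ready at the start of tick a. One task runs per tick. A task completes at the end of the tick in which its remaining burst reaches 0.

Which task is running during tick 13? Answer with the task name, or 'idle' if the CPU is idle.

running at tick 13 = C

t=0: vr[A=0] → run A
t=1: vr[A=1024/3121 E=1024/3121] → run A
t=2: vr[A=2048/3121 C=1024/3121 E=1024/3121] → run C
t=3: vr[A=2048/3121 C=5234688/6213911 E=1024/3121 H=1024/3121] → run E
t=4: vr[A=2048/3121 C=5234688/6213911 E=2409984/2474953 F=1024/3121 H=1024/3121] → run F
t=5: vr[A=2048/3121 C=5234688/6213911 E=2409984/2474953 F=5234688/6213911 G=1024/3121 H=1024/3121] → run G
t=6: vr[A=2048/3121 C=5234688/6213911 E=2409984/2474953 F=5234688/6213911 G=3629056/1320183 H=1024/3121] → run H
t=7: vr[A=2048/3121 C=5234688/6213911 E=2409984/2474953 F=5234688/6213911 G=3629056/1320183 H=3629056/1320183] → run A
t=8: vr[C=5234688/6213911 E=2409984/2474953 F=5234688/6213911 G=3629056/1320183 H=3629056/1320183] → run C
t=9: vr[C=8430592/6213911 E=2409984/2474953 F=5234688/6213911 G=3629056/1320183 H=3629056/1320183] → run F
t=10: vr[C=8430592/6213911 E=2409984/2474953 G=3629056/1320183 H=3629056/1320183] → run E
t=11: vr[C=8430592/6213911 G=3629056/1320183 H=3629056/1320183] → run C
t=12: vr[C=11626496/6213911 G=3629056/1320183 H=3629056/1320183] → run C
t=13: vr[C=14822400/6213911 G=3629056/1320183 H=3629056/1320183] → run C
t=14: vr[C=18018304/6213911 G=3629056/1320183 H=3629056/1320183] → run G
t=15: vr[C=18018304/6213911 G=6824960/1320183 H=3629056/1320183] → run H
t=16: vr[C=18018304/6213911 G=6824960/1320183 H=6824960/1320183] → run C
t=17: vr[C=21214208/6213911 G=6824960/1320183 H=6824960/1320183] → run C
t=18: vr[G=6824960/1320183 H=6824960/1320183] → run G
t=19: vr[G=3340288/440061 H=6824960/1320183] → run H
t=20: vr[G=3340288/440061 H=3340288/440061] → run G
t=21: vr[G=13216768/1320183 H=3340288/440061] → run H
t=22: vr[G=13216768/1320183 H=13216768/1320183] → run G
t=23: vr[H=13216768/1320183] → run H
t=24: vr[H=16412672/1320183] → run H
t=25: vr[H=6536192/440061] → run H
t=26: (idle)
t=27: (idle)
t=28: (idle)
t=29: (idle)
t=30: (idle)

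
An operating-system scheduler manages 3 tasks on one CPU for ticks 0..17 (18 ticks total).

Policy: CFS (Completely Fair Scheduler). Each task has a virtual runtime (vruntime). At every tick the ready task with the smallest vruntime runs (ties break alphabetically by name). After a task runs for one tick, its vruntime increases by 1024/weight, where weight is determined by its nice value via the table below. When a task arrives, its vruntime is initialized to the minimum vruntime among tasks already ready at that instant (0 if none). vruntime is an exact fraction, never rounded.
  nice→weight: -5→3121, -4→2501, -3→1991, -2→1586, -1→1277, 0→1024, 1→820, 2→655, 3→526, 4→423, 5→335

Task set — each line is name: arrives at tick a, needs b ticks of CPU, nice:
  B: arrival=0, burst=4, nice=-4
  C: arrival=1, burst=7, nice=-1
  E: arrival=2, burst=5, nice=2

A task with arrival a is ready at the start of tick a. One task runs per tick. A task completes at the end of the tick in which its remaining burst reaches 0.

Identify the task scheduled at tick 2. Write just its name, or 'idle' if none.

t=0: vr[B=0] → run B
t=1: vr[B=1024/2501 C=1024/2501] → run B
t=2: vr[B=2048/2501 C=1024/2501 E=1024/2501] → run C
t=3: vr[B=2048/2501 C=3868672/3193777 E=1024/2501] → run E
t=4: vr[B=2048/2501 C=3868672/3193777 E=3231744/1638155] → run B
t=5: vr[B=3072/2501 C=3868672/3193777 E=3231744/1638155] → run C
t=6: vr[B=3072/2501 C=6429696/3193777 E=3231744/1638155] → run B
t=7: vr[C=6429696/3193777 E=3231744/1638155] → run E
t=8: vr[C=6429696/3193777 E=5792768/1638155] → run C
t=9: vr[C=8990720/3193777 E=5792768/1638155] → run C
t=10: vr[C=11551744/3193777 E=5792768/1638155] → run E
t=11: vr[C=11551744/3193777 E=8353792/1638155] → run C
t=12: vr[C=14112768/3193777 E=8353792/1638155] → run C
t=13: vr[C=16673792/3193777 E=8353792/1638155] → run E
t=14: vr[C=16673792/3193777 E=10914816/1638155] → run C
t=15: vr[E=10914816/1638155] → run E
t=16: (idle)
t=17: (idle)

running at tick 2 = C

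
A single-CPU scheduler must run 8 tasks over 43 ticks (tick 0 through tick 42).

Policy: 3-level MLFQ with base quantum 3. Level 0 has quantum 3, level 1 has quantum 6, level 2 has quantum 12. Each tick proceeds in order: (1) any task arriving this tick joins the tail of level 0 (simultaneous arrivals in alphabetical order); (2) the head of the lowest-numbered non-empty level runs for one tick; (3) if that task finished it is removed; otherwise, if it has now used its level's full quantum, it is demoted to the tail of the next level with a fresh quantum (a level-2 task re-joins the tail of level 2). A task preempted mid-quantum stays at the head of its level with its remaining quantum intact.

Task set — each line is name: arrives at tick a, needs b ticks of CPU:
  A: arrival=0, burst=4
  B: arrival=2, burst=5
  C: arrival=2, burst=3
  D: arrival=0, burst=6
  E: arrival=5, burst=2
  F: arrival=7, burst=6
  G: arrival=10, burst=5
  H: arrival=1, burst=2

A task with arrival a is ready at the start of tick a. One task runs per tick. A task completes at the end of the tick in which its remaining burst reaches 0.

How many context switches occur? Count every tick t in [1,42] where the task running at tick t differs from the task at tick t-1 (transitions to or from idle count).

t=0: L0/L1/L2 = AD/-/- → run A
t=1: L0/L1/L2 = ADH/-/- → run A
t=2: L0/L1/L2 = ADHBC/-/- → run A
t=3: L0/L1/L2 = DHBC/A/- → run D
t=4: L0/L1/L2 = DHBC/A/- → run D
t=5: L0/L1/L2 = DHBCE/A/- → run D
t=6: L0/L1/L2 = HBCE/AD/- → run H
t=7: L0/L1/L2 = HBCEF/AD/- → run H
t=8: L0/L1/L2 = BCEF/AD/- → run B
t=9: L0/L1/L2 = BCEF/AD/- → run B
t=10: L0/L1/L2 = BCEFG/AD/- → run B
t=11: L0/L1/L2 = CEFG/ADB/- → run C
t=12: L0/L1/L2 = CEFG/ADB/- → run C
t=13: L0/L1/L2 = CEFG/ADB/- → run C
t=14: L0/L1/L2 = EFG/ADB/- → run E
t=15: L0/L1/L2 = EFG/ADB/- → run E
t=16: L0/L1/L2 = FG/ADB/- → run F
t=17: L0/L1/L2 = FG/ADB/- → run F
t=18: L0/L1/L2 = FG/ADB/- → run F
t=19: L0/L1/L2 = G/ADBF/- → run G
t=20: L0/L1/L2 = G/ADBF/- → run G
t=21: L0/L1/L2 = G/ADBF/- → run G
t=22: L0/L1/L2 = -/ADBFG/- → run A
t=23: L0/L1/L2 = -/DBFG/- → run D
t=24: L0/L1/L2 = -/DBFG/- → run D
t=25: L0/L1/L2 = -/DBFG/- → run D
t=26: L0/L1/L2 = -/BFG/- → run B
t=27: L0/L1/L2 = -/BFG/- → run B
t=28: L0/L1/L2 = -/FG/- → run F
t=29: L0/L1/L2 = -/FG/- → run F
t=30: L0/L1/L2 = -/FG/- → run F
t=31: L0/L1/L2 = -/G/- → run G
t=32: L0/L1/L2 = -/G/- → run G
t=33: (idle)
t=34: (idle)
t=35: (idle)
t=36: (idle)
t=37: (idle)
t=38: (idle)
t=39: (idle)
t=40: (idle)
t=41: (idle)
t=42: (idle)

context switches = 13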